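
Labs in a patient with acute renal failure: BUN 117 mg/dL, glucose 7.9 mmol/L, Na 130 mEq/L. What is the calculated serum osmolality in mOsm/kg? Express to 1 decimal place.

Calculated osmolality = 2·Na + glucose + BUN/2.8
= 2·130 + 7.9 + 117/2.8
= 260 + 7.90 + 41.79
= 309.69 mOsm/kg

309.7 mOsm/kg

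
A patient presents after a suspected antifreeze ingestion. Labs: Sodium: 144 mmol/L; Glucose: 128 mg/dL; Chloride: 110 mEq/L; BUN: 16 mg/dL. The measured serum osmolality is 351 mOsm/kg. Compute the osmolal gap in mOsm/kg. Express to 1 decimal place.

Calculated osmolality = 2·Na + glucose/18 + BUN/2.8
= 2·144 + 128/18 + 16/2.8
= 288 + 7.11 + 5.71
= 300.82 mOsm/kg ≈ 300.8 mOsm/kg
Osmolar gap = measured − calculated = 351 − 300.8 = 50.2 mOsm/kg

50.2 mOsm/kg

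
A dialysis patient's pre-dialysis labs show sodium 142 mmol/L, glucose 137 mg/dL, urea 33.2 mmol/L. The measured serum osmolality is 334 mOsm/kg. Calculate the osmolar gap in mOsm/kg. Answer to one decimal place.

Calculated osmolality = 2·Na + glucose/18 + urea
= 2·142 + 137/18 + 33.2
= 284 + 7.61 + 33.20
= 324.81 mOsm/kg ≈ 324.8 mOsm/kg
Osmolar gap = measured − calculated = 334 − 324.8 = 9.2 mOsm/kg

9.2 mOsm/kg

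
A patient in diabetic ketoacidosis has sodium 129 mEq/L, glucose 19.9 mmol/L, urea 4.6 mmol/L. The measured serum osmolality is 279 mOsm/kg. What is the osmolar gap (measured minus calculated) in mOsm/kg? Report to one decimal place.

Calculated osmolality = 2·Na + glucose + urea
= 2·129 + 19.9 + 4.6
= 258 + 19.90 + 4.60
= 282.5 mOsm/kg ≈ 282.5 mOsm/kg
Osmolar gap = measured − calculated = 279 − 282.5 = -3.5 mOsm/kg

-3.5 mOsm/kg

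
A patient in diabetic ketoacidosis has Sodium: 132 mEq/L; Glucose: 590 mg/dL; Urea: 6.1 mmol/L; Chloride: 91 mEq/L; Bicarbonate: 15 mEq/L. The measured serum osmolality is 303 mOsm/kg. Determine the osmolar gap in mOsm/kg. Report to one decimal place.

Calculated osmolality = 2·Na + glucose/18 + urea
= 2·132 + 590/18 + 6.1
= 264 + 32.78 + 6.10
= 302.88 mOsm/kg ≈ 302.9 mOsm/kg
Osmolar gap = measured − calculated = 303 − 302.9 = 0.1 mOsm/kg

0.1 mOsm/kg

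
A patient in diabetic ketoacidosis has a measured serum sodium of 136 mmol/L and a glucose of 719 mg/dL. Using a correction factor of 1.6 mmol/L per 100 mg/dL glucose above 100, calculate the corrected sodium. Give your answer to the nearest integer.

146 mmol/L

Corrected Na = measured Na + 1.6 · (glucose − 100)/100
= 136 + 1.6 · (719 − 100)/100
= 136 + 9.9
= 145.9 mmol/L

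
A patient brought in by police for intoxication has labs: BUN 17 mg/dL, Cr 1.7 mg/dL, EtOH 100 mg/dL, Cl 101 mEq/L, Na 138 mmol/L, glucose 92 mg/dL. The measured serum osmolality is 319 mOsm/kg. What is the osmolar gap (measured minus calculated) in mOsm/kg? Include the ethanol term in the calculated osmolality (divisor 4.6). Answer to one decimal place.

10.1 mOsm/kg

Calculated osmolality = 2·Na + glucose/18 + BUN/2.8 + ethanol/4.6
= 2·138 + 92/18 + 17/2.8 + 100/4.6
= 276 + 5.11 + 6.07 + 21.74
= 308.92 mOsm/kg ≈ 308.9 mOsm/kg
Osmolar gap = measured − calculated = 319 − 308.9 = 10.1 mOsm/kg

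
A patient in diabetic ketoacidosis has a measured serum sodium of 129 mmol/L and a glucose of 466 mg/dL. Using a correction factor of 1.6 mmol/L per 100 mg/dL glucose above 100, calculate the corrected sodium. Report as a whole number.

135 mmol/L

Corrected Na = measured Na + 1.6 · (glucose − 100)/100
= 129 + 1.6 · (466 − 100)/100
= 129 + 5.9
= 134.9 mmol/L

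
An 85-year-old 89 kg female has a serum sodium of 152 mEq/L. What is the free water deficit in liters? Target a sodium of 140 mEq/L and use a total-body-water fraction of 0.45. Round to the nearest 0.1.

3.4 L

TBW = 0.45 · 89 = 40.05 L
Free water deficit = TBW · (Na/140 − 1)
= 40.05 · (152/140 − 1)
= 40.05 · 0.0857
= 3.43 L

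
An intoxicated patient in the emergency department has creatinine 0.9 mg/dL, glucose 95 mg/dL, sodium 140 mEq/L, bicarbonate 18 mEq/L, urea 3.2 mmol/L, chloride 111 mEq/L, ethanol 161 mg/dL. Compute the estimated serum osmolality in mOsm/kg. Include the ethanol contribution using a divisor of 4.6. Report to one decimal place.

323.5 mOsm/kg

Calculated osmolality = 2·Na + glucose/18 + urea + ethanol/4.6
= 2·140 + 95/18 + 3.2 + 161/4.6
= 280 + 5.28 + 3.20 + 35
= 323.48 mOsm/kg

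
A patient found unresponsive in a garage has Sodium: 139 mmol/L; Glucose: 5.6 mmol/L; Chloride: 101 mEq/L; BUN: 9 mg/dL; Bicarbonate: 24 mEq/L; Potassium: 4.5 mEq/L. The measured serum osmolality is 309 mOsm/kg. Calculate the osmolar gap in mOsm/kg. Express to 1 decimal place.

22.2 mOsm/kg

Calculated osmolality = 2·Na + glucose + BUN/2.8
= 2·139 + 5.6 + 9/2.8
= 278 + 5.60 + 3.21
= 286.81 mOsm/kg ≈ 286.8 mOsm/kg
Osmolar gap = measured − calculated = 309 − 286.8 = 22.2 mOsm/kg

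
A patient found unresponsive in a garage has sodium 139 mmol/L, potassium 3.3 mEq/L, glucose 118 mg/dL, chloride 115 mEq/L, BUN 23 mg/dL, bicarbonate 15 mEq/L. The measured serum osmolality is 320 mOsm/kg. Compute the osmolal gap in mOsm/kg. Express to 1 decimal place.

27.2 mOsm/kg

Calculated osmolality = 2·Na + glucose/18 + BUN/2.8
= 2·139 + 118/18 + 23/2.8
= 278 + 6.56 + 8.21
= 292.77 mOsm/kg ≈ 292.8 mOsm/kg
Osmolar gap = measured − calculated = 320 − 292.8 = 27.2 mOsm/kg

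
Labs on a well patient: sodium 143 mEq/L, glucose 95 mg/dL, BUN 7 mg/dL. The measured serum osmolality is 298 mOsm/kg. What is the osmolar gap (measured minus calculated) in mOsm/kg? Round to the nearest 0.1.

Calculated osmolality = 2·Na + glucose/18 + BUN/2.8
= 2·143 + 95/18 + 7/2.8
= 286 + 5.28 + 2.50
= 293.78 mOsm/kg ≈ 293.8 mOsm/kg
Osmolar gap = measured − calculated = 298 − 293.8 = 4.2 mOsm/kg

4.2 mOsm/kg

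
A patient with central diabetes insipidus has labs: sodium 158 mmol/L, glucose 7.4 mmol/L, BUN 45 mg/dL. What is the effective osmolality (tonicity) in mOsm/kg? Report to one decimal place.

Effective osmolality excludes urea (freely permeant across cell membranes):
2·Na + glucose
= 2·158 + 7.4
= 316 + 7.4
= 323.4 mOsm/kg

323.4 mOsm/kg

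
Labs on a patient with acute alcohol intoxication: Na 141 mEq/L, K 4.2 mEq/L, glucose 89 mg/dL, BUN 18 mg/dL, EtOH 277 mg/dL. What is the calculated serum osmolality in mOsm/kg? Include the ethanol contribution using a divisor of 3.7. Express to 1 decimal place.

Calculated osmolality = 2·Na + glucose/18 + BUN/2.8 + ethanol/3.7
= 2·141 + 89/18 + 18/2.8 + 277/3.7
= 282 + 4.94 + 6.43 + 74.86
= 368.23 mOsm/kg

368.2 mOsm/kg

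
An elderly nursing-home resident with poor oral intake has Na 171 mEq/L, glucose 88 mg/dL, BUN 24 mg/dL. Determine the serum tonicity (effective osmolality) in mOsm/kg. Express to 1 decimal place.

Effective osmolality excludes urea (freely permeant across cell membranes):
2·Na + glucose/18
= 2·171 + 88/18
= 342 + 4.89
= 346.89 mOsm/kg

346.9 mOsm/kg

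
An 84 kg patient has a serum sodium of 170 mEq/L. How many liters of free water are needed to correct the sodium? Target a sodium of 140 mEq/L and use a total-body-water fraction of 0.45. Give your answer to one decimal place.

8.1 L

TBW = 0.45 · 84 = 37.8 L
Free water deficit = TBW · (Na/140 − 1)
= 37.8 · (170/140 − 1)
= 37.8 · 0.2143
= 8.1 L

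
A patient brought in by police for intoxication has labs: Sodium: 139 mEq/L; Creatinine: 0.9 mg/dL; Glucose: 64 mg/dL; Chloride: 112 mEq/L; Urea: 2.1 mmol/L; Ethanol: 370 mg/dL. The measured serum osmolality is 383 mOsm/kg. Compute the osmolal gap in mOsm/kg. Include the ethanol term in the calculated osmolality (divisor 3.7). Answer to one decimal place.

-0.7 mOsm/kg

Calculated osmolality = 2·Na + glucose/18 + urea + ethanol/3.7
= 2·139 + 64/18 + 2.1 + 370/3.7
= 278 + 3.56 + 2.10 + 100
= 383.66 mOsm/kg ≈ 383.7 mOsm/kg
Osmolar gap = measured − calculated = 383 − 383.7 = -0.7 mOsm/kg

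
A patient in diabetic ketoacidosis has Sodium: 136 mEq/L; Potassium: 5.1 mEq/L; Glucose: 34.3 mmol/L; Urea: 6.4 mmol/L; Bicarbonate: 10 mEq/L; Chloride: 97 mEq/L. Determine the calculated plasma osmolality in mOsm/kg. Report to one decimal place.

Calculated osmolality = 2·Na + glucose + urea
= 2·136 + 34.3 + 6.4
= 272 + 34.30 + 6.40
= 312.7 mOsm/kg

312.7 mOsm/kg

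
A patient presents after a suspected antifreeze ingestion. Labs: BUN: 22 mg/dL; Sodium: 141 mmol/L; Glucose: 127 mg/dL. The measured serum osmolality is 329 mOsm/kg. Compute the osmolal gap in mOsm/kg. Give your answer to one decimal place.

Calculated osmolality = 2·Na + glucose/18 + BUN/2.8
= 2·141 + 127/18 + 22/2.8
= 282 + 7.06 + 7.86
= 296.92 mOsm/kg ≈ 296.9 mOsm/kg
Osmolar gap = measured − calculated = 329 − 296.9 = 32.1 mOsm/kg

32.1 mOsm/kg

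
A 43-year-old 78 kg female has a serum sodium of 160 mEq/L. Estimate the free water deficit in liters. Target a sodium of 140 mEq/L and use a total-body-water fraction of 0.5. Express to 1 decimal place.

5.6 L

TBW = 0.5 · 78 = 39 L
Free water deficit = TBW · (Na/140 − 1)
= 39 · (160/140 − 1)
= 39 · 0.1429
= 5.57 L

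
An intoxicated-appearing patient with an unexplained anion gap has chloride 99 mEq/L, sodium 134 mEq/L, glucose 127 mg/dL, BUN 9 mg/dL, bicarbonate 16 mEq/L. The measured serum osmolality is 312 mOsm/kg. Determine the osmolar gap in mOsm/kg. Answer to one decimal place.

33.7 mOsm/kg

Calculated osmolality = 2·Na + glucose/18 + BUN/2.8
= 2·134 + 127/18 + 9/2.8
= 268 + 7.06 + 3.21
= 278.27 mOsm/kg ≈ 278.3 mOsm/kg
Osmolar gap = measured − calculated = 312 − 278.3 = 33.7 mOsm/kg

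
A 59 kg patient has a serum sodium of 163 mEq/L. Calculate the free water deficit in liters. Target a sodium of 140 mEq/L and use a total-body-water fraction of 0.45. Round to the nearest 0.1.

4.4 L

TBW = 0.45 · 59 = 26.55 L
Free water deficit = TBW · (Na/140 − 1)
= 26.55 · (163/140 − 1)
= 26.55 · 0.1643
= 4.36 L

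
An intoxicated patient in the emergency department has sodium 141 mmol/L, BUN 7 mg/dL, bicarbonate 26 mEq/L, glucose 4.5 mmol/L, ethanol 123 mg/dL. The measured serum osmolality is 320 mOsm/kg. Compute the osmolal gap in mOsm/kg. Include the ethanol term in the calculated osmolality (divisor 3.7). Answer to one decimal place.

Calculated osmolality = 2·Na + glucose + BUN/2.8 + ethanol/3.7
= 2·141 + 4.5 + 7/2.8 + 123/3.7
= 282 + 4.50 + 2.50 + 33.24
= 322.24 mOsm/kg ≈ 322.2 mOsm/kg
Osmolar gap = measured − calculated = 320 − 322.2 = -2.2 mOsm/kg

-2.2 mOsm/kg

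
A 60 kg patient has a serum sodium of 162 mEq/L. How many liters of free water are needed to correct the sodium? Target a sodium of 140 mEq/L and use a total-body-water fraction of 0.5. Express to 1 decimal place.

4.7 L

TBW = 0.5 · 60 = 30 L
Free water deficit = TBW · (Na/140 − 1)
= 30 · (162/140 − 1)
= 30 · 0.1571
= 4.71 L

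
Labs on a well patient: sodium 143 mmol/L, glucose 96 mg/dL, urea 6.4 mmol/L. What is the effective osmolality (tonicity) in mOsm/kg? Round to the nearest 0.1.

Effective osmolality excludes urea (freely permeant across cell membranes):
2·Na + glucose/18
= 2·143 + 96/18
= 286 + 5.33
= 291.33 mOsm/kg

291.3 mOsm/kg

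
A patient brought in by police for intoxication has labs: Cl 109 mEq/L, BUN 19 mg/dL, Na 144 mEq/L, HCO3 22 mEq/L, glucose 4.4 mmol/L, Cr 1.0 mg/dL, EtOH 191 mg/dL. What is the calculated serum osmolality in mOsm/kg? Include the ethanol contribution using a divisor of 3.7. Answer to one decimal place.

350.8 mOsm/kg

Calculated osmolality = 2·Na + glucose + BUN/2.8 + ethanol/3.7
= 2·144 + 4.4 + 19/2.8 + 191/3.7
= 288 + 4.40 + 6.79 + 51.62
= 350.81 mOsm/kg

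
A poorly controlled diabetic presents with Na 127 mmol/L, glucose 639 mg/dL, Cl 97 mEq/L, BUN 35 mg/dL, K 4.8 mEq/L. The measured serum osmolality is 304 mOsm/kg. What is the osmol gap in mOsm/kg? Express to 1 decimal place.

Calculated osmolality = 2·Na + glucose/18 + BUN/2.8
= 2·127 + 639/18 + 35/2.8
= 254 + 35.50 + 12.50
= 302 mOsm/kg ≈ 302.0 mOsm/kg
Osmolar gap = measured − calculated = 304 − 302.0 = 2.0 mOsm/kg

2.0 mOsm/kg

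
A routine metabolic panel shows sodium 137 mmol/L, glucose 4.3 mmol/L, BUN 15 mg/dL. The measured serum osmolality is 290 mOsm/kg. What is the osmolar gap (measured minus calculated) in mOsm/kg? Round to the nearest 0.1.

Calculated osmolality = 2·Na + glucose + BUN/2.8
= 2·137 + 4.3 + 15/2.8
= 274 + 4.30 + 5.36
= 283.66 mOsm/kg ≈ 283.7 mOsm/kg
Osmolar gap = measured − calculated = 290 − 283.7 = 6.3 mOsm/kg

6.3 mOsm/kg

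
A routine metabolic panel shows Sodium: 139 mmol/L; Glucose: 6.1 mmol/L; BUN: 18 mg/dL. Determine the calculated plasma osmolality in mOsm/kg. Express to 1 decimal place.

Calculated osmolality = 2·Na + glucose + BUN/2.8
= 2·139 + 6.1 + 18/2.8
= 278 + 6.10 + 6.43
= 290.53 mOsm/kg

290.5 mOsm/kg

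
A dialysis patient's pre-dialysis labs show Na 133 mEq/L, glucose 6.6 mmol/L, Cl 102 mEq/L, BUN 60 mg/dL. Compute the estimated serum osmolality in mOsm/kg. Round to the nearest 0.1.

294.0 mOsm/kg

Calculated osmolality = 2·Na + glucose + BUN/2.8
= 2·133 + 6.6 + 60/2.8
= 266 + 6.60 + 21.43
= 294.03 mOsm/kg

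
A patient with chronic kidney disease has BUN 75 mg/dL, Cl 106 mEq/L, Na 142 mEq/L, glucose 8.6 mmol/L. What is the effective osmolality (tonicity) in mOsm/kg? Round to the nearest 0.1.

Effective osmolality excludes urea (freely permeant across cell membranes):
2·Na + glucose
= 2·142 + 8.6
= 284 + 8.6
= 292.6 mOsm/kg

292.6 mOsm/kg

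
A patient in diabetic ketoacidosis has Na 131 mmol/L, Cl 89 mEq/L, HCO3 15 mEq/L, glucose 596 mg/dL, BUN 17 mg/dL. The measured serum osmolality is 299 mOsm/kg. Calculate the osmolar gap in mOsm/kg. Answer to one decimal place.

-2.2 mOsm/kg

Calculated osmolality = 2·Na + glucose/18 + BUN/2.8
= 2·131 + 596/18 + 17/2.8
= 262 + 33.11 + 6.07
= 301.18 mOsm/kg ≈ 301.2 mOsm/kg
Osmolar gap = measured − calculated = 299 − 301.2 = -2.2 mOsm/kg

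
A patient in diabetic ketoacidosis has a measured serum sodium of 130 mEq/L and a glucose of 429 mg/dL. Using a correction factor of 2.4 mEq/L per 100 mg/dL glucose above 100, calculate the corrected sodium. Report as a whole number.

Corrected Na = measured Na + 2.4 · (glucose − 100)/100
= 130 + 2.4 · (429 − 100)/100
= 130 + 7.9
= 137.9 mEq/L

138 mEq/L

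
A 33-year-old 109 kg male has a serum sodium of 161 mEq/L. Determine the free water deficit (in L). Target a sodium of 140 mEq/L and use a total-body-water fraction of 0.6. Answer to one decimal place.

9.8 L

TBW = 0.6 · 109 = 65.4 L
Free water deficit = TBW · (Na/140 − 1)
= 65.4 · (161/140 − 1)
= 65.4 · 0.15
= 9.81 L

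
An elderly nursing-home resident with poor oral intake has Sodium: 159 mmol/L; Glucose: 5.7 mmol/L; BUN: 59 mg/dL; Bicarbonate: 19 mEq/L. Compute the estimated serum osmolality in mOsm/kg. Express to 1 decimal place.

344.8 mOsm/kg

Calculated osmolality = 2·Na + glucose + BUN/2.8
= 2·159 + 5.7 + 59/2.8
= 318 + 5.70 + 21.07
= 344.77 mOsm/kg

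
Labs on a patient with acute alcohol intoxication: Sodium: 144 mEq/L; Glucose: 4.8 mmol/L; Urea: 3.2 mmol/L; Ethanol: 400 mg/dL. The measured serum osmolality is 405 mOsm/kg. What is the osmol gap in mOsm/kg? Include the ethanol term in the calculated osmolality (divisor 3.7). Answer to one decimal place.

Calculated osmolality = 2·Na + glucose + urea + ethanol/3.7
= 2·144 + 4.8 + 3.2 + 400/3.7
= 288 + 4.80 + 3.20 + 108.11
= 404.11 mOsm/kg ≈ 404.1 mOsm/kg
Osmolar gap = measured − calculated = 405 − 404.1 = 0.9 mOsm/kg

0.9 mOsm/kg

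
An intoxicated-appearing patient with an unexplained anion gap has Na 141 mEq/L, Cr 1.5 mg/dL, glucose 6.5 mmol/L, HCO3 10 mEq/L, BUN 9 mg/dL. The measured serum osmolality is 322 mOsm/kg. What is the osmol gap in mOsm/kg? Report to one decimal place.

Calculated osmolality = 2·Na + glucose + BUN/2.8
= 2·141 + 6.5 + 9/2.8
= 282 + 6.50 + 3.21
= 291.71 mOsm/kg ≈ 291.7 mOsm/kg
Osmolar gap = measured − calculated = 322 − 291.7 = 30.3 mOsm/kg

30.3 mOsm/kg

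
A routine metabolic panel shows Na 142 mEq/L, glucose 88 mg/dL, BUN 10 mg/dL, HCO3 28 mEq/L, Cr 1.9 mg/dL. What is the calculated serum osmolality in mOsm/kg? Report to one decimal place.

292.5 mOsm/kg

Calculated osmolality = 2·Na + glucose/18 + BUN/2.8
= 2·142 + 88/18 + 10/2.8
= 284 + 4.89 + 3.57
= 292.46 mOsm/kg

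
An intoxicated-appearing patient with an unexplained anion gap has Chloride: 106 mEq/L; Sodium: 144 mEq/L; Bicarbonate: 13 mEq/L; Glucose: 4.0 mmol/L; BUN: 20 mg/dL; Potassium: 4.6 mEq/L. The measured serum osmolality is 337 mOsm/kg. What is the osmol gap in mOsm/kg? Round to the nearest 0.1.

37.9 mOsm/kg

Calculated osmolality = 2·Na + glucose + BUN/2.8
= 2·144 + 4 + 20/2.8
= 288 + 4 + 7.14
= 299.14 mOsm/kg ≈ 299.1 mOsm/kg
Osmolar gap = measured − calculated = 337 − 299.1 = 37.9 mOsm/kg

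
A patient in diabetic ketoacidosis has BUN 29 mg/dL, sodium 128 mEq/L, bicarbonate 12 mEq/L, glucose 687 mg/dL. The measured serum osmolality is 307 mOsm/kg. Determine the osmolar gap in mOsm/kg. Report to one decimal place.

Calculated osmolality = 2·Na + glucose/18 + BUN/2.8
= 2·128 + 687/18 + 29/2.8
= 256 + 38.17 + 10.36
= 304.53 mOsm/kg ≈ 304.5 mOsm/kg
Osmolar gap = measured − calculated = 307 − 304.5 = 2.5 mOsm/kg

2.5 mOsm/kg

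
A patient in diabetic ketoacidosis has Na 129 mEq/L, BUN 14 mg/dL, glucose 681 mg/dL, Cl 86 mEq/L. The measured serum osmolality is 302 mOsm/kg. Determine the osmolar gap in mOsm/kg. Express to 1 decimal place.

Calculated osmolality = 2·Na + glucose/18 + BUN/2.8
= 2·129 + 681/18 + 14/2.8
= 258 + 37.83 + 5
= 300.83 mOsm/kg ≈ 300.8 mOsm/kg
Osmolar gap = measured − calculated = 302 − 300.8 = 1.2 mOsm/kg

1.2 mOsm/kg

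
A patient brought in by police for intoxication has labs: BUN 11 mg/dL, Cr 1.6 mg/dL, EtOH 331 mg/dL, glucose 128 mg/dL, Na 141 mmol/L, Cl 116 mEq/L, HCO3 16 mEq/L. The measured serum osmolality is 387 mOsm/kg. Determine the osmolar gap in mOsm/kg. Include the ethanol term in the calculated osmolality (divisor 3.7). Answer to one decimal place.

4.5 mOsm/kg

Calculated osmolality = 2·Na + glucose/18 + BUN/2.8 + ethanol/3.7
= 2·141 + 128/18 + 11/2.8 + 331/3.7
= 282 + 7.11 + 3.93 + 89.46
= 382.5 mOsm/kg ≈ 382.5 mOsm/kg
Osmolar gap = measured − calculated = 387 − 382.5 = 4.5 mOsm/kg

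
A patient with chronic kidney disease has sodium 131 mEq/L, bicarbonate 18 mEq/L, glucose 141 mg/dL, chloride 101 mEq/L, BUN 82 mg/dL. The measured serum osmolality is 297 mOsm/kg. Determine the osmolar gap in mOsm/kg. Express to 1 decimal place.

Calculated osmolality = 2·Na + glucose/18 + BUN/2.8
= 2·131 + 141/18 + 82/2.8
= 262 + 7.83 + 29.29
= 299.12 mOsm/kg ≈ 299.1 mOsm/kg
Osmolar gap = measured − calculated = 297 − 299.1 = -2.1 mOsm/kg

-2.1 mOsm/kg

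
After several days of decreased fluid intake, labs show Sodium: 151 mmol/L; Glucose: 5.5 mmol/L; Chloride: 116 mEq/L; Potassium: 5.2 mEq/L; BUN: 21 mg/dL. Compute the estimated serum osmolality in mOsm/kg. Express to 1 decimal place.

Calculated osmolality = 2·Na + glucose + BUN/2.8
= 2·151 + 5.5 + 21/2.8
= 302 + 5.50 + 7.50
= 315 mOsm/kg

315.0 mOsm/kg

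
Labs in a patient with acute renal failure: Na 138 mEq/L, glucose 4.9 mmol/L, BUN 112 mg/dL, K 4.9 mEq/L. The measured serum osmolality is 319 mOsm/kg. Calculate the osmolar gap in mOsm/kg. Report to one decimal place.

Calculated osmolality = 2·Na + glucose + BUN/2.8
= 2·138 + 4.9 + 112/2.8
= 276 + 4.90 + 40
= 320.9 mOsm/kg ≈ 320.9 mOsm/kg
Osmolar gap = measured − calculated = 319 − 320.9 = -1.9 mOsm/kg

-1.9 mOsm/kg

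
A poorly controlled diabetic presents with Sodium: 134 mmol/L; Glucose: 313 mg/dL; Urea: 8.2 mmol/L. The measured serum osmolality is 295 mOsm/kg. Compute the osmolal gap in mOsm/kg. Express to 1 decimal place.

Calculated osmolality = 2·Na + glucose/18 + urea
= 2·134 + 313/18 + 8.2
= 268 + 17.39 + 8.20
= 293.59 mOsm/kg ≈ 293.6 mOsm/kg
Osmolar gap = measured − calculated = 295 − 293.6 = 1.4 mOsm/kg

1.4 mOsm/kg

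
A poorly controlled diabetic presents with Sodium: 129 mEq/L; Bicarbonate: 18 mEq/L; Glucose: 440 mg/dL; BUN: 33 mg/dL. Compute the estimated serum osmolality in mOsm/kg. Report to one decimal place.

294.2 mOsm/kg

Calculated osmolality = 2·Na + glucose/18 + BUN/2.8
= 2·129 + 440/18 + 33/2.8
= 258 + 24.44 + 11.79
= 294.23 mOsm/kg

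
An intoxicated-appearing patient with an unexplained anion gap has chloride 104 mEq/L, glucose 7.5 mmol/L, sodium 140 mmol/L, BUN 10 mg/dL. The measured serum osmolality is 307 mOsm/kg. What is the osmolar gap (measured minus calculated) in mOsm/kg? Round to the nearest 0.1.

15.9 mOsm/kg

Calculated osmolality = 2·Na + glucose + BUN/2.8
= 2·140 + 7.5 + 10/2.8
= 280 + 7.50 + 3.57
= 291.07 mOsm/kg ≈ 291.1 mOsm/kg
Osmolar gap = measured − calculated = 307 − 291.1 = 15.9 mOsm/kg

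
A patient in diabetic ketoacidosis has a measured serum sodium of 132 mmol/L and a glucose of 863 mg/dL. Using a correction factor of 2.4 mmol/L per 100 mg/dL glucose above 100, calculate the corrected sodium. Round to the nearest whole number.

150 mmol/L

Corrected Na = measured Na + 2.4 · (glucose − 100)/100
= 132 + 2.4 · (863 − 100)/100
= 132 + 18.3
= 150.3 mmol/L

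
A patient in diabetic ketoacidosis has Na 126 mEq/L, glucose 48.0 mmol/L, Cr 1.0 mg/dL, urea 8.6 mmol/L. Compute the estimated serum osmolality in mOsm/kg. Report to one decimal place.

308.6 mOsm/kg

Calculated osmolality = 2·Na + glucose + urea
= 2·126 + 48 + 8.6
= 252 + 48 + 8.60
= 308.6 mOsm/kg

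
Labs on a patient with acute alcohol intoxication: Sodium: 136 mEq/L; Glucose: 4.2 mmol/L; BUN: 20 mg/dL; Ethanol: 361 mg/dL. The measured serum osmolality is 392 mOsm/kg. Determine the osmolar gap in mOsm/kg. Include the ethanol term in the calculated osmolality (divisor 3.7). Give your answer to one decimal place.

11.1 mOsm/kg

Calculated osmolality = 2·Na + glucose + BUN/2.8 + ethanol/3.7
= 2·136 + 4.2 + 20/2.8 + 361/3.7
= 272 + 4.20 + 7.14 + 97.57
= 380.91 mOsm/kg ≈ 380.9 mOsm/kg
Osmolar gap = measured − calculated = 392 − 380.9 = 11.1 mOsm/kg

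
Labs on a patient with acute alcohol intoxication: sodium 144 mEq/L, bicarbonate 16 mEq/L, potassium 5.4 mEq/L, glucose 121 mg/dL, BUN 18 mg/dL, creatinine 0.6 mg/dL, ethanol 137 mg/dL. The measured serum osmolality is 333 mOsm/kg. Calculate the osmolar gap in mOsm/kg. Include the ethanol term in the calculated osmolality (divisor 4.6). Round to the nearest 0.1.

Calculated osmolality = 2·Na + glucose/18 + BUN/2.8 + ethanol/4.6
= 2·144 + 121/18 + 18/2.8 + 137/4.6
= 288 + 6.72 + 6.43 + 29.78
= 330.93 mOsm/kg ≈ 330.9 mOsm/kg
Osmolar gap = measured − calculated = 333 − 330.9 = 2.1 mOsm/kg

2.1 mOsm/kg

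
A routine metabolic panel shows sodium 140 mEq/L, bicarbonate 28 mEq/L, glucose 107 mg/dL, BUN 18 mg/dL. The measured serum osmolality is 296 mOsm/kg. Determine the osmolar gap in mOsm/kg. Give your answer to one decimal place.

3.6 mOsm/kg

Calculated osmolality = 2·Na + glucose/18 + BUN/2.8
= 2·140 + 107/18 + 18/2.8
= 280 + 5.94 + 6.43
= 292.37 mOsm/kg ≈ 292.4 mOsm/kg
Osmolar gap = measured − calculated = 296 − 292.4 = 3.6 mOsm/kg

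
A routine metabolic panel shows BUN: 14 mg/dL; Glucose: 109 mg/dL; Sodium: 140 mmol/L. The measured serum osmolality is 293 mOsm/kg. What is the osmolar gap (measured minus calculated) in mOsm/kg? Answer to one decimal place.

Calculated osmolality = 2·Na + glucose/18 + BUN/2.8
= 2·140 + 109/18 + 14/2.8
= 280 + 6.06 + 5
= 291.06 mOsm/kg ≈ 291.1 mOsm/kg
Osmolar gap = measured − calculated = 293 − 291.1 = 1.9 mOsm/kg

1.9 mOsm/kg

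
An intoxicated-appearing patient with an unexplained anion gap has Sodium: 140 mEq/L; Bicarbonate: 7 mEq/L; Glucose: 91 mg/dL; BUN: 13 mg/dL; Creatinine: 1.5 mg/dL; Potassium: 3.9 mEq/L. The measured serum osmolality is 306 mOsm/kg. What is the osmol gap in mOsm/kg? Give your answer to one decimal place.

Calculated osmolality = 2·Na + glucose/18 + BUN/2.8
= 2·140 + 91/18 + 13/2.8
= 280 + 5.06 + 4.64
= 289.7 mOsm/kg ≈ 289.7 mOsm/kg
Osmolar gap = measured − calculated = 306 − 289.7 = 16.3 mOsm/kg

16.3 mOsm/kg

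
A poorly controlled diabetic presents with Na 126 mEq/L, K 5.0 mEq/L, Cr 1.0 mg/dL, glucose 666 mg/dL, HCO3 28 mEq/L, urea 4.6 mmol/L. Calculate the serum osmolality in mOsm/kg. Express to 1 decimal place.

Calculated osmolality = 2·Na + glucose/18 + urea
= 2·126 + 666/18 + 4.6
= 252 + 37 + 4.60
= 293.6 mOsm/kg

293.6 mOsm/kg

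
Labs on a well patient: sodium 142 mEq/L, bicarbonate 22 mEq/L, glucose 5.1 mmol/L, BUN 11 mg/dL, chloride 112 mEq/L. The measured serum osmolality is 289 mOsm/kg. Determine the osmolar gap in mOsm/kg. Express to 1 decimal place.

-4.0 mOsm/kg

Calculated osmolality = 2·Na + glucose + BUN/2.8
= 2·142 + 5.1 + 11/2.8
= 284 + 5.10 + 3.93
= 293.03 mOsm/kg ≈ 293.0 mOsm/kg
Osmolar gap = measured − calculated = 289 − 293.0 = -4.0 mOsm/kg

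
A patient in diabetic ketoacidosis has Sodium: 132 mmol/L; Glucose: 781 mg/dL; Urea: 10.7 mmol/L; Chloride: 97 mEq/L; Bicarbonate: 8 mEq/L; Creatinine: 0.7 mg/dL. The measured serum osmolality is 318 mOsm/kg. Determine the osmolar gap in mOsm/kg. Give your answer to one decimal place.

-0.1 mOsm/kg

Calculated osmolality = 2·Na + glucose/18 + urea
= 2·132 + 781/18 + 10.7
= 264 + 43.39 + 10.70
= 318.09 mOsm/kg ≈ 318.1 mOsm/kg
Osmolar gap = measured − calculated = 318 − 318.1 = -0.1 mOsm/kg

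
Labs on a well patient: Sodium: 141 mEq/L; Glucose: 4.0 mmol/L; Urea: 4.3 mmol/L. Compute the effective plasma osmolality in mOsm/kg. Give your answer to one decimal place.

286.0 mOsm/kg

Effective osmolality excludes urea (freely permeant across cell membranes):
2·Na + glucose
= 2·141 + 4
= 282 + 4
= 286 mOsm/kg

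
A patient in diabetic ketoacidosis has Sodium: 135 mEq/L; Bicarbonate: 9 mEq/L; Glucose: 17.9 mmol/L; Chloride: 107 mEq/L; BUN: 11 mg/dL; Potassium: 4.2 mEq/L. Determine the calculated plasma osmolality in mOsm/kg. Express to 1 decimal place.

291.8 mOsm/kg

Calculated osmolality = 2·Na + glucose + BUN/2.8
= 2·135 + 17.9 + 11/2.8
= 270 + 17.90 + 3.93
= 291.83 mOsm/kg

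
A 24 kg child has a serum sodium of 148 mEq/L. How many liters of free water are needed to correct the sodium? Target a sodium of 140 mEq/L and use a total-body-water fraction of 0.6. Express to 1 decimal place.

0.8 L

TBW = 0.6 · 24 = 14.4 L
Free water deficit = TBW · (Na/140 − 1)
= 14.4 · (148/140 − 1)
= 14.4 · 0.0571
= 0.82 L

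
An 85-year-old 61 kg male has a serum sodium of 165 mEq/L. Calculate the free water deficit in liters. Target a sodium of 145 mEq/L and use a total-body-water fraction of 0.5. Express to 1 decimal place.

TBW = 0.5 · 61 = 30.5 L
Free water deficit = TBW · (Na/145 − 1)
= 30.5 · (165/145 − 1)
= 30.5 · 0.1379
= 4.21 L

4.2 L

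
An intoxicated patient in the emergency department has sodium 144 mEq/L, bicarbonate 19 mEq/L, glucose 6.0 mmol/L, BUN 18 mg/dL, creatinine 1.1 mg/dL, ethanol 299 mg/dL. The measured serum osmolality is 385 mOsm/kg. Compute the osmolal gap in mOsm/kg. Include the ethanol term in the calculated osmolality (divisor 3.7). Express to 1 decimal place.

3.8 mOsm/kg

Calculated osmolality = 2·Na + glucose + BUN/2.8 + ethanol/3.7
= 2·144 + 6 + 18/2.8 + 299/3.7
= 288 + 6 + 6.43 + 80.81
= 381.24 mOsm/kg ≈ 381.2 mOsm/kg
Osmolar gap = measured − calculated = 385 − 381.2 = 3.8 mOsm/kg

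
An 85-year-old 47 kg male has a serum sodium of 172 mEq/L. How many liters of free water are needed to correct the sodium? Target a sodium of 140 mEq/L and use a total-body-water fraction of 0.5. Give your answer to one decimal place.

TBW = 0.5 · 47 = 23.5 L
Free water deficit = TBW · (Na/140 − 1)
= 23.5 · (172/140 − 1)
= 23.5 · 0.2286
= 5.37 L

5.4 L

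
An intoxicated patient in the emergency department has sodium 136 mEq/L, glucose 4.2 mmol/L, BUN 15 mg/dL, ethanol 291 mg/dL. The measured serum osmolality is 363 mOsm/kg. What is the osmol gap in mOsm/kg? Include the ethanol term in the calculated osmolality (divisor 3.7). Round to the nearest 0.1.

2.8 mOsm/kg

Calculated osmolality = 2·Na + glucose + BUN/2.8 + ethanol/3.7
= 2·136 + 4.2 + 15/2.8 + 291/3.7
= 272 + 4.20 + 5.36 + 78.65
= 360.21 mOsm/kg ≈ 360.2 mOsm/kg
Osmolar gap = measured − calculated = 363 − 360.2 = 2.8 mOsm/kg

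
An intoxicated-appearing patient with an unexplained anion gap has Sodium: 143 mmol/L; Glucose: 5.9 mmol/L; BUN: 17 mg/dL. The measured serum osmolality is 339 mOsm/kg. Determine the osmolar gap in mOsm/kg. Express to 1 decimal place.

Calculated osmolality = 2·Na + glucose + BUN/2.8
= 2·143 + 5.9 + 17/2.8
= 286 + 5.90 + 6.07
= 297.97 mOsm/kg ≈ 298.0 mOsm/kg
Osmolar gap = measured − calculated = 339 − 298.0 = 41.0 mOsm/kg

41.0 mOsm/kg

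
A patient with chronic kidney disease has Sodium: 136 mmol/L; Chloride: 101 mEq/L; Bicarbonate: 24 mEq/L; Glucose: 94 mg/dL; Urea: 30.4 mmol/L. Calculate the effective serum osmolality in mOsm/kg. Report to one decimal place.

Effective osmolality excludes urea (freely permeant across cell membranes):
2·Na + glucose/18
= 2·136 + 94/18
= 272 + 5.22
= 277.22 mOsm/kg

277.2 mOsm/kg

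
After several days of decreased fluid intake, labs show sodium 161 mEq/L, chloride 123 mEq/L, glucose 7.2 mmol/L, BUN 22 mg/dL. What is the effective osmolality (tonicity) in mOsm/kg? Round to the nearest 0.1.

Effective osmolality excludes urea (freely permeant across cell membranes):
2·Na + glucose
= 2·161 + 7.2
= 322 + 7.2
= 329.2 mOsm/kg

329.2 mOsm/kg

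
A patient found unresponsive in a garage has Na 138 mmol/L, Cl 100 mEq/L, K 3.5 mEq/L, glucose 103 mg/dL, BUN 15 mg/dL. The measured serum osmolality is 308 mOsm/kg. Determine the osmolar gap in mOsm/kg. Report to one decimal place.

Calculated osmolality = 2·Na + glucose/18 + BUN/2.8
= 2·138 + 103/18 + 15/2.8
= 276 + 5.72 + 5.36
= 287.08 mOsm/kg ≈ 287.1 mOsm/kg
Osmolar gap = measured − calculated = 308 − 287.1 = 20.9 mOsm/kg

20.9 mOsm/kg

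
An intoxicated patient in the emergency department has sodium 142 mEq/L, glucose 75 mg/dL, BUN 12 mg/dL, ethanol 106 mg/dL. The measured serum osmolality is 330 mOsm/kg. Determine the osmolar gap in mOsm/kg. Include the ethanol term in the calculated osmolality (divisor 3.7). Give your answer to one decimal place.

Calculated osmolality = 2·Na + glucose/18 + BUN/2.8 + ethanol/3.7
= 2·142 + 75/18 + 12/2.8 + 106/3.7
= 284 + 4.17 + 4.29 + 28.65
= 321.11 mOsm/kg ≈ 321.1 mOsm/kg
Osmolar gap = measured − calculated = 330 − 321.1 = 8.9 mOsm/kg

8.9 mOsm/kg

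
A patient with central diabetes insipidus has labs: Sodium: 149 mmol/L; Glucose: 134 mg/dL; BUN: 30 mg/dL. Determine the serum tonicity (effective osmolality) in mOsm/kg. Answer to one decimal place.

305.4 mOsm/kg

Effective osmolality excludes urea (freely permeant across cell membranes):
2·Na + glucose/18
= 2·149 + 134/18
= 298 + 7.44
= 305.44 mOsm/kg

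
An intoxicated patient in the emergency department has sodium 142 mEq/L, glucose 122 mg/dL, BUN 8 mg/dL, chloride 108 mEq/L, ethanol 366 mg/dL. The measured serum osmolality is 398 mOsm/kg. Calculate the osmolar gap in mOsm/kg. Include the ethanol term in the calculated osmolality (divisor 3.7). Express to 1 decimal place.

5.4 mOsm/kg

Calculated osmolality = 2·Na + glucose/18 + BUN/2.8 + ethanol/3.7
= 2·142 + 122/18 + 8/2.8 + 366/3.7
= 284 + 6.78 + 2.86 + 98.92
= 392.56 mOsm/kg ≈ 392.6 mOsm/kg
Osmolar gap = measured − calculated = 398 − 392.6 = 5.4 mOsm/kg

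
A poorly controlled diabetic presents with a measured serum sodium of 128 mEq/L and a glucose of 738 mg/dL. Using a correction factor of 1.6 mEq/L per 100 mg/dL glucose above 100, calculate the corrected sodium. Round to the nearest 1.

138 mEq/L

Corrected Na = measured Na + 1.6 · (glucose − 100)/100
= 128 + 1.6 · (738 − 100)/100
= 128 + 10.2
= 138.2 mEq/L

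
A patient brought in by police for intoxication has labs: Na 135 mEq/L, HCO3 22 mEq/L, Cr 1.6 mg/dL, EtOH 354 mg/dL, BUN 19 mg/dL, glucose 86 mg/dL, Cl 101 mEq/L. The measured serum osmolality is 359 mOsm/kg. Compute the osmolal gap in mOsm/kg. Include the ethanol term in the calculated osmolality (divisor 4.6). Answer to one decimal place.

Calculated osmolality = 2·Na + glucose/18 + BUN/2.8 + ethanol/4.6
= 2·135 + 86/18 + 19/2.8 + 354/4.6
= 270 + 4.78 + 6.79 + 76.96
= 358.53 mOsm/kg ≈ 358.5 mOsm/kg
Osmolar gap = measured − calculated = 359 − 358.5 = 0.5 mOsm/kg

0.5 mOsm/kg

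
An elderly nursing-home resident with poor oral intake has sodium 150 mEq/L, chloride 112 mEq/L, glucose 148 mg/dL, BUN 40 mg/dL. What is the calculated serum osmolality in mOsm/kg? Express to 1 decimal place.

322.5 mOsm/kg

Calculated osmolality = 2·Na + glucose/18 + BUN/2.8
= 2·150 + 148/18 + 40/2.8
= 300 + 8.22 + 14.29
= 322.51 mOsm/kg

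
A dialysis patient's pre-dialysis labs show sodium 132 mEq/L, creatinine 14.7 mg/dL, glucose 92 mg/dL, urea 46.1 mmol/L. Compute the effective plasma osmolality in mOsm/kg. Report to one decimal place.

269.1 mOsm/kg

Effective osmolality excludes urea (freely permeant across cell membranes):
2·Na + glucose/18
= 2·132 + 92/18
= 264 + 5.11
= 269.11 mOsm/kg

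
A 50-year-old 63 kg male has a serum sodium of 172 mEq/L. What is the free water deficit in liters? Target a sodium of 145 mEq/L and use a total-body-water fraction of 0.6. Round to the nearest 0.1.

TBW = 0.6 · 63 = 37.8 L
Free water deficit = TBW · (Na/145 − 1)
= 37.8 · (172/145 − 1)
= 37.8 · 0.1862
= 7.04 L

7.0 L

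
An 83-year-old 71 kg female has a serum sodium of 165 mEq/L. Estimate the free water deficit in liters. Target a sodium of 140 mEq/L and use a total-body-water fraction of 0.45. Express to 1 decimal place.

5.7 L

TBW = 0.45 · 71 = 31.95 L
Free water deficit = TBW · (Na/140 − 1)
= 31.95 · (165/140 − 1)
= 31.95 · 0.1786
= 5.71 L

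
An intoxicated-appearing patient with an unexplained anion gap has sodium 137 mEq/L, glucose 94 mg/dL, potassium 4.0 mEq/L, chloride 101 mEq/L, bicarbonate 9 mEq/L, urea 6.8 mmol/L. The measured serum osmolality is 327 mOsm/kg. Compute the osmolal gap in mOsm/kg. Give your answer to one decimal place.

41.0 mOsm/kg

Calculated osmolality = 2·Na + glucose/18 + urea
= 2·137 + 94/18 + 6.8
= 274 + 5.22 + 6.80
= 286.02 mOsm/kg ≈ 286.0 mOsm/kg
Osmolar gap = measured − calculated = 327 − 286.0 = 41.0 mOsm/kg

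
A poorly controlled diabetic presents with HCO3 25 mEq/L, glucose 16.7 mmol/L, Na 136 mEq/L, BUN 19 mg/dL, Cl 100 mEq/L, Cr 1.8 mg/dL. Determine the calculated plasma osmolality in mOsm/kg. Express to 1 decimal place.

295.5 mOsm/kg

Calculated osmolality = 2·Na + glucose + BUN/2.8
= 2·136 + 16.7 + 19/2.8
= 272 + 16.70 + 6.79
= 295.49 mOsm/kg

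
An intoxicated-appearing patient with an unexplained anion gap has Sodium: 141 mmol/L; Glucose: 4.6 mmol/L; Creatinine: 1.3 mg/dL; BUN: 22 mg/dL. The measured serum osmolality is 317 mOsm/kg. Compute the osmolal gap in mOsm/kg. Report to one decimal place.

Calculated osmolality = 2·Na + glucose + BUN/2.8
= 2·141 + 4.6 + 22/2.8
= 282 + 4.60 + 7.86
= 294.46 mOsm/kg ≈ 294.5 mOsm/kg
Osmolar gap = measured − calculated = 317 − 294.5 = 22.5 mOsm/kg

22.5 mOsm/kg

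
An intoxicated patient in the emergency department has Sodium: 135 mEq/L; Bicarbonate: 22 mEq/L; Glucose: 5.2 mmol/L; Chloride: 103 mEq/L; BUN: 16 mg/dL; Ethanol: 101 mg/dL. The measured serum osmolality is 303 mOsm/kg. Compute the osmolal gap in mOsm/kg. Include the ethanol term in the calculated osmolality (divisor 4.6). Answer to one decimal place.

Calculated osmolality = 2·Na + glucose + BUN/2.8 + ethanol/4.6
= 2·135 + 5.2 + 16/2.8 + 101/4.6
= 270 + 5.20 + 5.71 + 21.96
= 302.87 mOsm/kg ≈ 302.9 mOsm/kg
Osmolar gap = measured − calculated = 303 − 302.9 = 0.1 mOsm/kg

0.1 mOsm/kg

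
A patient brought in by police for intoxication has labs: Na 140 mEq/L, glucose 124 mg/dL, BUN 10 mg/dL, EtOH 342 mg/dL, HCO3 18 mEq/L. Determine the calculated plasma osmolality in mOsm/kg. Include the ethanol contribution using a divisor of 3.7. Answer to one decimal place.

Calculated osmolality = 2·Na + glucose/18 + BUN/2.8 + ethanol/3.7
= 2·140 + 124/18 + 10/2.8 + 342/3.7
= 280 + 6.89 + 3.57 + 92.43
= 382.89 mOsm/kg

382.9 mOsm/kg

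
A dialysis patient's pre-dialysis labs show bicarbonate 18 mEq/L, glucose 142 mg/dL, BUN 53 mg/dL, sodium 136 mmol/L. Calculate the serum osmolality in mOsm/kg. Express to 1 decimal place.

Calculated osmolality = 2·Na + glucose/18 + BUN/2.8
= 2·136 + 142/18 + 53/2.8
= 272 + 7.89 + 18.93
= 298.82 mOsm/kg

298.8 mOsm/kg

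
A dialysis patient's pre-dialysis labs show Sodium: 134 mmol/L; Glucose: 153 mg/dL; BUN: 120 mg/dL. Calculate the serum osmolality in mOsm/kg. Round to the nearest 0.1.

319.4 mOsm/kg

Calculated osmolality = 2·Na + glucose/18 + BUN/2.8
= 2·134 + 153/18 + 120/2.8
= 268 + 8.50 + 42.86
= 319.36 mOsm/kg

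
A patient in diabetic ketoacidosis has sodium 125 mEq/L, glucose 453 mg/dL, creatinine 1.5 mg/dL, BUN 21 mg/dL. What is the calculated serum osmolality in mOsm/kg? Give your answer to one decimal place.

282.7 mOsm/kg

Calculated osmolality = 2·Na + glucose/18 + BUN/2.8
= 2·125 + 453/18 + 21/2.8
= 250 + 25.17 + 7.50
= 282.67 mOsm/kg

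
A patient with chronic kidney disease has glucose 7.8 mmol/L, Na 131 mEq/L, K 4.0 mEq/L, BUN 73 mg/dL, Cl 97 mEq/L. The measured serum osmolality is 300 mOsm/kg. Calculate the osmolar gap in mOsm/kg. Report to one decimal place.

4.1 mOsm/kg

Calculated osmolality = 2·Na + glucose + BUN/2.8
= 2·131 + 7.8 + 73/2.8
= 262 + 7.80 + 26.07
= 295.87 mOsm/kg ≈ 295.9 mOsm/kg
Osmolar gap = measured − calculated = 300 − 295.9 = 4.1 mOsm/kg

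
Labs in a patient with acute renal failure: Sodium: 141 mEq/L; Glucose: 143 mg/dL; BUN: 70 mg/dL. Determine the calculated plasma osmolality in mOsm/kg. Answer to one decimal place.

314.9 mOsm/kg

Calculated osmolality = 2·Na + glucose/18 + BUN/2.8
= 2·141 + 143/18 + 70/2.8
= 282 + 7.94 + 25
= 314.94 mOsm/kg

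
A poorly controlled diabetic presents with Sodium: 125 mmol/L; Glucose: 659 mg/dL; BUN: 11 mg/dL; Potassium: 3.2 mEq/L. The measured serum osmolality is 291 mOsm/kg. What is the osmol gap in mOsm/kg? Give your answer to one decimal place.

0.5 mOsm/kg

Calculated osmolality = 2·Na + glucose/18 + BUN/2.8
= 2·125 + 659/18 + 11/2.8
= 250 + 36.61 + 3.93
= 290.54 mOsm/kg ≈ 290.5 mOsm/kg
Osmolar gap = measured − calculated = 291 − 290.5 = 0.5 mOsm/kg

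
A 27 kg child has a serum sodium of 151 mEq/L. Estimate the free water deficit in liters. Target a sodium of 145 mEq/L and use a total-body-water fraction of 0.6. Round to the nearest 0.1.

TBW = 0.6 · 27 = 16.2 L
Free water deficit = TBW · (Na/145 − 1)
= 16.2 · (151/145 − 1)
= 16.2 · 0.0414
= 0.67 L

0.7 L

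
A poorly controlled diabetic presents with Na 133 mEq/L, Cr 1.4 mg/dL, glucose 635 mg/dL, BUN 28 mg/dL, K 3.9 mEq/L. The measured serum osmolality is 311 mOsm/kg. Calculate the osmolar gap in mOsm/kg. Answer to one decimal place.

-0.3 mOsm/kg

Calculated osmolality = 2·Na + glucose/18 + BUN/2.8
= 2·133 + 635/18 + 28/2.8
= 266 + 35.28 + 10
= 311.28 mOsm/kg ≈ 311.3 mOsm/kg
Osmolar gap = measured − calculated = 311 − 311.3 = -0.3 mOsm/kg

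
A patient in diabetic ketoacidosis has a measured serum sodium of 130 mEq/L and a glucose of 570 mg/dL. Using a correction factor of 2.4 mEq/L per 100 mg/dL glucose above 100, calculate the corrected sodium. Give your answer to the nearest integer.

Corrected Na = measured Na + 2.4 · (glucose − 100)/100
= 130 + 2.4 · (570 − 100)/100
= 130 + 11.3
= 141.3 mEq/L

141 mEq/L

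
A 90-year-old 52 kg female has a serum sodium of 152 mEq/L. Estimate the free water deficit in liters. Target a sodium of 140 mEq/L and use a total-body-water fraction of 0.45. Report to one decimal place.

TBW = 0.45 · 52 = 23.4 L
Free water deficit = TBW · (Na/140 − 1)
= 23.4 · (152/140 − 1)
= 23.4 · 0.0857
= 2.01 L

2.0 L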